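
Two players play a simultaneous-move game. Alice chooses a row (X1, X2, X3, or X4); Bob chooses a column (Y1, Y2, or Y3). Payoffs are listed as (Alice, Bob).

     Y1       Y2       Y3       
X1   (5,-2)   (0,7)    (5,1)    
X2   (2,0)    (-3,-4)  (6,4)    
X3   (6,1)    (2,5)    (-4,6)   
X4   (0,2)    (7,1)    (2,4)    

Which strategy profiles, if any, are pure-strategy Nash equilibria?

A profile is a Nash equilibrium when each player is best-responding to the other.
Alice's best responses — vs Y1: X3 (payoff 6); vs Y2: X4 (payoff 7); vs Y3: X2 (payoff 6).
Bob's best responses — vs X1: Y2 (payoff 7); vs X2: Y3 (payoff 4); vs X3: Y3 (payoff 6); vs X4: Y3 (payoff 4).
The only mutual best response is (X2, Y3); neither player gains by switching there.

(X2, Y3)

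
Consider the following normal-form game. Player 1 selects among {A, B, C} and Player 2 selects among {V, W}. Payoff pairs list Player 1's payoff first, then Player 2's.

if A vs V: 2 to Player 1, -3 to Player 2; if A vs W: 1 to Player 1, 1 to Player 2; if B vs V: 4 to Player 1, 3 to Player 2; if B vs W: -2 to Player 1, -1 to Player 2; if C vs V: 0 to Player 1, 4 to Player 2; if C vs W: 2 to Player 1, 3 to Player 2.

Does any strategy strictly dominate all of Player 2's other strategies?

A strategy is strictly dominant if it gives Player 2 a strictly higher payoff than every other strategy, against every choice by the opponent.
V is not dominant: against A, W gives 1 > -3.
W is not dominant: against B, V gives 3 > -1.
No single strategy is best against every opponent action.

No strictly dominant strategy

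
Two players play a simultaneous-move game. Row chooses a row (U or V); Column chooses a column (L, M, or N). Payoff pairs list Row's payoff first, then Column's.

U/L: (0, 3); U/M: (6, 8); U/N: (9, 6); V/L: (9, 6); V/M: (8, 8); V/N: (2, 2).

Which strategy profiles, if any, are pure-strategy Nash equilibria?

Check mutual best responses: a cell is a NE iff neither player can gain by unilaterally deviating.
Row's best responses — vs L: V (payoff 9); vs M: V (payoff 8); vs N: U (payoff 9).
Column's best responses — vs U: M (payoff 8); vs V: M (payoff 8).
The only mutual best response is (V, M); neither player gains by switching there.

(V, M)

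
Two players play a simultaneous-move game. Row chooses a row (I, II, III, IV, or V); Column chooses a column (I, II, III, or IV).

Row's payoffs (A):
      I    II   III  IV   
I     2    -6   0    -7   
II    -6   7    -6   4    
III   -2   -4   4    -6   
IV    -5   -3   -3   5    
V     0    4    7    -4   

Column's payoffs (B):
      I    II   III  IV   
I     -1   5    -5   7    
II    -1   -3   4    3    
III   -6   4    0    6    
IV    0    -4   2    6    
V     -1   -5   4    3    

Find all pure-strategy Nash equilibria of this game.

(IV, IV) and (V, III)

A profile is a Nash equilibrium when each player is best-responding to the other.
Row's best responses — vs I: I (payoff 2); vs II: II (payoff 7); vs III: V (payoff 7); vs IV: IV (payoff 5).
Column's best responses — vs I: IV (payoff 7); vs II: III (payoff 4); vs III: IV (payoff 6); vs IV: IV (payoff 6); vs V: III (payoff 4).
Mutual best responses occur at (IV, IV) and (V, III); at each, neither player gains by switching.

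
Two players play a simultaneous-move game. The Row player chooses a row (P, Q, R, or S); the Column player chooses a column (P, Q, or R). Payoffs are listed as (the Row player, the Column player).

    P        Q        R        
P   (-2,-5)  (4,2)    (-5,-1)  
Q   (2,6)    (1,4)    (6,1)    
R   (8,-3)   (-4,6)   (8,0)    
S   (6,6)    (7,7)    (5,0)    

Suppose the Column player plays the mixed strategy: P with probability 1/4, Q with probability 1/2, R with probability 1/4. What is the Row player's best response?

S

Compute the Row player's expected payoff from each pure strategy against the given mix.
P: (1/4)·(-2) + (1/2)·4 + (1/4)·(-5) = 1/4
Q: (1/4)·2 + (1/2)·1 + (1/4)·6 = 5/2
R: (1/4)·8 + (1/2)·(-4) + (1/4)·8 = 2
S: (1/4)·6 + (1/2)·7 + (1/4)·5 = 25/4
Highest expected payoff is 25/4, from S.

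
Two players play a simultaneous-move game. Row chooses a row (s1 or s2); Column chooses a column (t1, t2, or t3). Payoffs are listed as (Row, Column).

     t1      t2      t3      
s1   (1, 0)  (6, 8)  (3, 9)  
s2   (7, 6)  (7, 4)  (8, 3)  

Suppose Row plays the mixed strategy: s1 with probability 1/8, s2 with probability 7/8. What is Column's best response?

t1

Compute Column's expected payoff from each pure strategy against the given mix.
t1: (1/8)·0 + (7/8)·6 = 21/4
t2: (1/8)·8 + (7/8)·4 = 9/2
t3: (1/8)·9 + (7/8)·3 = 15/4
Highest expected payoff is 21/4, from t1.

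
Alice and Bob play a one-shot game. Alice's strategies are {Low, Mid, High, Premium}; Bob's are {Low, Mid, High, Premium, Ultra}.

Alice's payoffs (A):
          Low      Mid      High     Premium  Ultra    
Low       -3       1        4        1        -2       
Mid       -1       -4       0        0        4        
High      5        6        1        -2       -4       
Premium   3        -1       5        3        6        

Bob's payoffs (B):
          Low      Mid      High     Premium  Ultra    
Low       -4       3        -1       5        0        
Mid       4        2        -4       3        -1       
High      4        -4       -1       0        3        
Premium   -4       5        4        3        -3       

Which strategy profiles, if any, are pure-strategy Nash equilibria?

(High, Low)

Find each player's best response to every opponent strategy; NE are the intersections.
Alice's best responses — vs Low: High (payoff 5); vs Mid: High (payoff 6); vs High: Premium (payoff 5); vs Premium: Premium (payoff 3); vs Ultra: Premium (payoff 6).
Bob's best responses — vs Low: Premium (payoff 5); vs Mid: Low (payoff 4); vs High: Low (payoff 4); vs Premium: Mid (payoff 5).
The only mutual best response is (High, Low); neither player gains by switching there.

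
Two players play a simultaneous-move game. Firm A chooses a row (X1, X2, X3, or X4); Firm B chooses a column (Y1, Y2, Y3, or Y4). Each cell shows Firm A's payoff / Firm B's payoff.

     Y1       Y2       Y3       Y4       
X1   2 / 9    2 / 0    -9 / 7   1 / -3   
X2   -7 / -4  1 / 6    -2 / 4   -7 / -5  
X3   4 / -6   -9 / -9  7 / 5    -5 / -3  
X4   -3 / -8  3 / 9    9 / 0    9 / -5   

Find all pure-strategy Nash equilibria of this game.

(X4, Y2)

Check mutual best responses: a cell is a NE iff neither player can gain by unilaterally deviating.
Firm A's best responses — vs Y1: X3 (payoff 4); vs Y2: X4 (payoff 3); vs Y3: X4 (payoff 9); vs Y4: X4 (payoff 9).
Firm B's best responses — vs X1: Y1 (payoff 9); vs X2: Y2 (payoff 6); vs X3: Y3 (payoff 5); vs X4: Y2 (payoff 9).
The only mutual best response is (X4, Y2); neither player gains by switching there.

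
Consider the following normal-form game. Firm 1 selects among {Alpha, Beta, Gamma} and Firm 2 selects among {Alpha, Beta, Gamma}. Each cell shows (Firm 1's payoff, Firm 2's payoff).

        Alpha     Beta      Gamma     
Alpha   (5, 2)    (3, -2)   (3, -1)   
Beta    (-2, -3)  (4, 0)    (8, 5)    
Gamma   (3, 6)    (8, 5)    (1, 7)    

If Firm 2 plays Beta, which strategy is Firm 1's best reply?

With Firm 2 fixed at Beta, Firm 1's payoffs are: Alpha → 3, Beta → 4, Gamma → 8.
The maximum is 8, achieved by Gamma.

Gamma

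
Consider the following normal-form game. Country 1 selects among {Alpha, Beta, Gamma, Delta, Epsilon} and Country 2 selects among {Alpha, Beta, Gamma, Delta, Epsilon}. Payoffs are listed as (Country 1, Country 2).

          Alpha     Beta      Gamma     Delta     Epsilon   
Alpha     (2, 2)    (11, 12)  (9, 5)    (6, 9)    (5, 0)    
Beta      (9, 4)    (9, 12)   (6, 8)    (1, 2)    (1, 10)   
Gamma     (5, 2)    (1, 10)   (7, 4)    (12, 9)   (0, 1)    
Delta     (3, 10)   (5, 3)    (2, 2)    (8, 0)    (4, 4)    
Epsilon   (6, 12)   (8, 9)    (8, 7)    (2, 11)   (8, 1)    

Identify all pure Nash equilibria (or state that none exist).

Find each player's best response to every opponent strategy; NE are the intersections.
Country 1's best responses — vs Alpha: Beta (payoff 9); vs Beta: Alpha (payoff 11); vs Gamma: Alpha (payoff 9); vs Delta: Gamma (payoff 12); vs Epsilon: Epsilon (payoff 8).
Country 2's best responses — vs Alpha: Beta (payoff 12); vs Beta: Beta (payoff 12); vs Gamma: Beta (payoff 10); vs Delta: Alpha (payoff 10); vs Epsilon: Alpha (payoff 12).
The only mutual best response is (Alpha, Beta); neither player gains by switching there.

(Alpha, Beta)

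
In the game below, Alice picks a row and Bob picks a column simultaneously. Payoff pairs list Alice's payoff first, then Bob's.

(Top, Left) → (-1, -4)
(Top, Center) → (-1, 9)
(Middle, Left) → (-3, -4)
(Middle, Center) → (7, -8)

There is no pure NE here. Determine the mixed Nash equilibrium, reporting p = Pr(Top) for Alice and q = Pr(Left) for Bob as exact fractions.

In a mixed NE each player is indifferent between their pure strategies, so the opponent's mix sets the indifference.
Bob indifferent between Left and Center: p·(-4) + (1−p)·(-4) = p·9 + (1−p)·(-8) ⟹ (-4) + 0p = (-8) + 17p ⟹ p = 4/17.
Alice indifferent between Top and Middle: q·(-1) + (1−q)·(-1) = q·(-3) + (1−q)·7 ⟹ (-1) + 0q = 7 + (-10)q ⟹ q = 4/5.

p = 4/17, q = 4/5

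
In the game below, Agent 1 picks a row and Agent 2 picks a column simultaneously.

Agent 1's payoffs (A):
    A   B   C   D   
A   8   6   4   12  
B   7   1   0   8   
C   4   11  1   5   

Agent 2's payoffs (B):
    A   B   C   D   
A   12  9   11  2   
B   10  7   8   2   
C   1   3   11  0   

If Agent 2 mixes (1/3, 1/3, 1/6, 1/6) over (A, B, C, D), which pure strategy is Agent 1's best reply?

A

Compute Agent 1's expected payoff from each pure strategy against the given mix.
A: (1/3)·8 + (1/3)·6 + (1/6)·4 + (1/6)·12 = 22/3
B: (1/3)·7 + (1/3)·1 + (1/6)·0 + (1/6)·8 = 4
C: (1/3)·4 + (1/3)·11 + (1/6)·1 + (1/6)·5 = 6
Highest expected payoff is 22/3, from A.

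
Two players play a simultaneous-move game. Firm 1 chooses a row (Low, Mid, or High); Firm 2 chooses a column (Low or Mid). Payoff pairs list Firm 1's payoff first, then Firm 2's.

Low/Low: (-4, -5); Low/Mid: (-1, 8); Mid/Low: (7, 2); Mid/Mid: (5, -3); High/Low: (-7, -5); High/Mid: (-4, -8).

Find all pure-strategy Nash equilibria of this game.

Find each player's best response to every opponent strategy; NE are the intersections.
Firm 1's best responses — vs Low: Mid (payoff 7); vs Mid: Mid (payoff 5).
Firm 2's best responses — vs Low: Mid (payoff 8); vs Mid: Low (payoff 2); vs High: Low (payoff -5).
The only mutual best response is (Mid, Low); neither player gains by switching there.

(Mid, Low)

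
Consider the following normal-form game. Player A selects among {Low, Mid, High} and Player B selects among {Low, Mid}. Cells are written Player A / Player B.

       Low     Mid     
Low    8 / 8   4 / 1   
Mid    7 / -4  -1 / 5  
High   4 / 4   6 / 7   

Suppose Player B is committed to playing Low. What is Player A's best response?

Low

With Player B fixed at Low, Player A's payoffs are: Low → 8, Mid → 7, High → 4.
The maximum is 8, achieved by Low.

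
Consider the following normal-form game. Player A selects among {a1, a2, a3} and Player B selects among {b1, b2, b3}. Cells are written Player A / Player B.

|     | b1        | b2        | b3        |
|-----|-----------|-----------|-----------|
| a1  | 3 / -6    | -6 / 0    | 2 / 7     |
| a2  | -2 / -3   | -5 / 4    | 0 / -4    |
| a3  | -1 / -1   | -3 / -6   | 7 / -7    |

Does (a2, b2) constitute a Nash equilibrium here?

Holding Player B at b2: Player A gets -5 from a2 but could get -3 by switching to a3. Player A has a profitable deviation.

No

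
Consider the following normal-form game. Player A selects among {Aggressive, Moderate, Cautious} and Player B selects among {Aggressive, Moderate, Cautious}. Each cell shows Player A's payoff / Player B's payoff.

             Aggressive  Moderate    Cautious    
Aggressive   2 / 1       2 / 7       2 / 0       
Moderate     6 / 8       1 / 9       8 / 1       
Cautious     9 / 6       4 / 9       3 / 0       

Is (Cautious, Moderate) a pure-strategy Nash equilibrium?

Holding Player B at Moderate: Player A gets 4 from Cautious, versus 2 from Aggressive, 1 from Moderate. No profitable deviation for Player A.
Holding Player A at Cautious: Player B gets 9 from Moderate, versus 6 from Aggressive, 0 from Cautious. No profitable deviation for Player B either.

Yes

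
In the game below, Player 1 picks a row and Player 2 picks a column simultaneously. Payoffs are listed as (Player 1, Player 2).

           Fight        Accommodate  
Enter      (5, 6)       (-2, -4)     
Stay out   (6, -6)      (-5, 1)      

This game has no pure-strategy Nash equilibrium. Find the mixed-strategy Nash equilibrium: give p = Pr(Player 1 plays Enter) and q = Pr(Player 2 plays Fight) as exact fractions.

Each player's mixing probability is pinned down by making the *other* player indifferent.
Player 2 indifferent between Fight and Accommodate: p·6 + (1−p)·(-6) = p·(-4) + (1−p)·1 ⟹ (-6) + 12p = 1 + (-5)p ⟹ p = 7/17.
Player 1 indifferent between Enter and Stay out: q·5 + (1−q)·(-2) = q·6 + (1−q)·(-5) ⟹ (-2) + 7q = (-5) + 11q ⟹ q = 3/4.

p = 7/17, q = 3/4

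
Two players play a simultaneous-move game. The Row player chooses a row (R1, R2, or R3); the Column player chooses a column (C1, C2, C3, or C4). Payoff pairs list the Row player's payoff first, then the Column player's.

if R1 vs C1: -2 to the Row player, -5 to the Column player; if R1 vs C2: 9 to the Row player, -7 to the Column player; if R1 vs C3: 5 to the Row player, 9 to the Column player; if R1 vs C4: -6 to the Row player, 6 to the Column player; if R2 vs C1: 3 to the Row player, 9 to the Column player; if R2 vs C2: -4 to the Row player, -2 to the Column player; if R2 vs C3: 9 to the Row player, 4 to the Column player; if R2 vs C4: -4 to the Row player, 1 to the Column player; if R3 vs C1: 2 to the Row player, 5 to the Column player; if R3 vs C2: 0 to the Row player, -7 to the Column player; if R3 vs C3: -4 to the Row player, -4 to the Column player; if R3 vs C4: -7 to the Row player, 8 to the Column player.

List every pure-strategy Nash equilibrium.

(R2, C1)

A profile is a Nash equilibrium when each player is best-responding to the other.
The Row player's best responses — vs C1: R2 (payoff 3); vs C2: R1 (payoff 9); vs C3: R2 (payoff 9); vs C4: R2 (payoff -4).
The Column player's best responses — vs R1: C3 (payoff 9); vs R2: C1 (payoff 9); vs R3: C4 (payoff 8).
The only mutual best response is (R2, C1); neither player gains by switching there.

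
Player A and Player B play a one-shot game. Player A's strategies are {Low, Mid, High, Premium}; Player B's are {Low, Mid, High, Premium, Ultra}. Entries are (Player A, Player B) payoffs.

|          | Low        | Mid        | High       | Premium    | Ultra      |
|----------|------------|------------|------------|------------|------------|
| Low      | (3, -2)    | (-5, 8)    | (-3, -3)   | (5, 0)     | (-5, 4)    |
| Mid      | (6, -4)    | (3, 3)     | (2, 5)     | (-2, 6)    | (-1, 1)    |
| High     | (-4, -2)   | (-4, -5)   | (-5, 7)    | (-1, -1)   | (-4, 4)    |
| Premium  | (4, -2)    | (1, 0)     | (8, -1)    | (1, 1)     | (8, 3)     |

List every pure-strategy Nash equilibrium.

(Premium, Ultra)

Find each player's best response to every opponent strategy; NE are the intersections.
Player A's best responses — vs Low: Mid (payoff 6); vs Mid: Mid (payoff 3); vs High: Premium (payoff 8); vs Premium: Low (payoff 5); vs Ultra: Premium (payoff 8).
Player B's best responses — vs Low: Mid (payoff 8); vs Mid: Premium (payoff 6); vs High: High (payoff 7); vs Premium: Ultra (payoff 3).
The only mutual best response is (Premium, Ultra); neither player gains by switching there.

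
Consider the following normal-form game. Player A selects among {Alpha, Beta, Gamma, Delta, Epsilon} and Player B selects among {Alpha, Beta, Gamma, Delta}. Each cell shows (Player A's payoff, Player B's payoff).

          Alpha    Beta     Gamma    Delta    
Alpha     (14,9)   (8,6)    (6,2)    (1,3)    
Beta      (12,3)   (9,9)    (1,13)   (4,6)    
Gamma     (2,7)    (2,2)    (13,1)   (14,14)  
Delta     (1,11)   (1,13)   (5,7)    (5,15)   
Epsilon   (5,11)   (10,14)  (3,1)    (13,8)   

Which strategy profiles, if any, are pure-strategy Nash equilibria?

A profile is a Nash equilibrium when each player is best-responding to the other.
Player A's best responses — vs Alpha: Alpha (payoff 14); vs Beta: Epsilon (payoff 10); vs Gamma: Gamma (payoff 13); vs Delta: Gamma (payoff 14).
Player B's best responses — vs Alpha: Alpha (payoff 9); vs Beta: Gamma (payoff 13); vs Gamma: Delta (payoff 14); vs Delta: Delta (payoff 15); vs Epsilon: Beta (payoff 14).
Mutual best responses occur at (Alpha, Alpha), (Gamma, Delta), and (Epsilon, Beta); at each, neither player gains by switching.

(Alpha, Alpha), (Gamma, Delta), and (Epsilon, Beta)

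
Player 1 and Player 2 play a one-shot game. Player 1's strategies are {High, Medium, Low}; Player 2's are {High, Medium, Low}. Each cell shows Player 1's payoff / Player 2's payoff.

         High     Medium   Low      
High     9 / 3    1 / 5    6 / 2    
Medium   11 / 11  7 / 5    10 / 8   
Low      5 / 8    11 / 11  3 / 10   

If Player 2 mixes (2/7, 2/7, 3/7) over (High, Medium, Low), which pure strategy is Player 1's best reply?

Medium

Compute Player 1's expected payoff from each pure strategy against the given mix.
High: (2/7)·9 + (2/7)·1 + (3/7)·6 = 38/7
Medium: (2/7)·11 + (2/7)·7 + (3/7)·10 = 66/7
Low: (2/7)·5 + (2/7)·11 + (3/7)·3 = 41/7
Highest expected payoff is 66/7, from Medium.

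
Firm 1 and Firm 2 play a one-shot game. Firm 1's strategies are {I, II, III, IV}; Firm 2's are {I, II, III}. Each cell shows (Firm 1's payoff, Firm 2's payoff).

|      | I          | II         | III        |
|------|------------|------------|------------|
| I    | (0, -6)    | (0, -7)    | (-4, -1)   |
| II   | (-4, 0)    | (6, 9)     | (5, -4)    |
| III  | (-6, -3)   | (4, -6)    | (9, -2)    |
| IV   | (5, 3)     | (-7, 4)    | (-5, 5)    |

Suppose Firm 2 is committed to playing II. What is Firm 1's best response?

II

With Firm 2 fixed at II, Firm 1's payoffs are: I → 0, II → 6, III → 4, IV → -7.
The maximum is 6, achieved by II.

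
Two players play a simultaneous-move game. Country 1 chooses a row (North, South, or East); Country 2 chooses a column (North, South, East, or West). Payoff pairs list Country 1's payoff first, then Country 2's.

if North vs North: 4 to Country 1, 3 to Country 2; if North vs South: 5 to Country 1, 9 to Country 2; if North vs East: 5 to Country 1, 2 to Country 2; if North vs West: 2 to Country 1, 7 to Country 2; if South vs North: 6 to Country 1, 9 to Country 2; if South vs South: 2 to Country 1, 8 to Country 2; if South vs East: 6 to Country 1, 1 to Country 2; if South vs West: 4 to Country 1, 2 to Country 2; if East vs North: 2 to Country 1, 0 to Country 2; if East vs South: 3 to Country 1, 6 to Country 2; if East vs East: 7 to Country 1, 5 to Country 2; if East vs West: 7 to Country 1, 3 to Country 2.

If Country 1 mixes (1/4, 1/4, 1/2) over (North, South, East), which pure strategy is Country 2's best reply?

Country 2's best reply maximizes expected payoff against the mix.
North: (1/4)·3 + (1/4)·9 + (1/2)·0 = 3
South: (1/4)·9 + (1/4)·8 + (1/2)·6 = 29/4
East: (1/4)·2 + (1/4)·1 + (1/2)·5 = 13/4
West: (1/4)·7 + (1/4)·2 + (1/2)·3 = 15/4
Highest expected payoff is 29/4, from South.

South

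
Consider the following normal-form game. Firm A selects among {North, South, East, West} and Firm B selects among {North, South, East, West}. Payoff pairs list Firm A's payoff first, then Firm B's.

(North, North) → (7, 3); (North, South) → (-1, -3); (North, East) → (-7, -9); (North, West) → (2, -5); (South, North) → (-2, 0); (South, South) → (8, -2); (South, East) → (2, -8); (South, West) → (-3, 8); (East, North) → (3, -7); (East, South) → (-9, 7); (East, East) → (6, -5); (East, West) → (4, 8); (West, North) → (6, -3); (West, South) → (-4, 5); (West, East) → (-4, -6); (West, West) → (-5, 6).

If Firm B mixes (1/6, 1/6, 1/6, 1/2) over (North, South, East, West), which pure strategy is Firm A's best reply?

Compute Firm A's expected payoff from each pure strategy against the given mix.
North: (1/6)·7 + (1/6)·(-1) + (1/6)·(-7) + (1/2)·2 = 5/6
South: (1/6)·(-2) + (1/6)·8 + (1/6)·2 + (1/2)·(-3) = -1/6
East: (1/6)·3 + (1/6)·(-9) + (1/6)·6 + (1/2)·4 = 2
West: (1/6)·6 + (1/6)·(-4) + (1/6)·(-4) + (1/2)·(-5) = -17/6
Highest expected payoff is 2, from East.

East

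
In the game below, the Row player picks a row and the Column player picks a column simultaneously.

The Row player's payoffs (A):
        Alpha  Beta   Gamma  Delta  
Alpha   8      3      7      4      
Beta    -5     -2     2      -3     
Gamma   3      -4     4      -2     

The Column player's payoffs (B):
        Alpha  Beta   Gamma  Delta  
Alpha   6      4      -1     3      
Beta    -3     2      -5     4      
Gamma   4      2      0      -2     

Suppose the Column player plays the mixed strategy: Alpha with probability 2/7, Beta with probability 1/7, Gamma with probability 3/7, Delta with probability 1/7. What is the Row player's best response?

Alpha

The Row player's best reply maximizes expected payoff against the mix.
Alpha: (2/7)·8 + (1/7)·3 + (3/7)·7 + (1/7)·4 = 44/7
Beta: (2/7)·(-5) + (1/7)·(-2) + (3/7)·2 + (1/7)·(-3) = -9/7
Gamma: (2/7)·3 + (1/7)·(-4) + (3/7)·4 + (1/7)·(-2) = 12/7
Highest expected payoff is 44/7, from Alpha.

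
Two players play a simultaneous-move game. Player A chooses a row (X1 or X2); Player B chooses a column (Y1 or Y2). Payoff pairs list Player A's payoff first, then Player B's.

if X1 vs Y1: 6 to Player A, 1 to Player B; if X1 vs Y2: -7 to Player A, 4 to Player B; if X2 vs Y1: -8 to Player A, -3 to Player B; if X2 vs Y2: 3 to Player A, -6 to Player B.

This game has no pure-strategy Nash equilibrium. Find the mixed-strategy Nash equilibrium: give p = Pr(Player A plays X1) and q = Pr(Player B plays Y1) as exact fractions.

In a mixed NE each player is indifferent between their pure strategies, so the opponent's mix sets the indifference.
Player B indifferent between Y1 and Y2: p·1 + (1−p)·(-3) = p·4 + (1−p)·(-6) ⟹ (-3) + 4p = (-6) + 10p ⟹ p = 1/2.
Player A indifferent between X1 and X2: q·6 + (1−q)·(-7) = q·(-8) + (1−q)·3 ⟹ (-7) + 13q = 3 + (-11)q ⟹ q = 5/12.

p = 1/2, q = 5/12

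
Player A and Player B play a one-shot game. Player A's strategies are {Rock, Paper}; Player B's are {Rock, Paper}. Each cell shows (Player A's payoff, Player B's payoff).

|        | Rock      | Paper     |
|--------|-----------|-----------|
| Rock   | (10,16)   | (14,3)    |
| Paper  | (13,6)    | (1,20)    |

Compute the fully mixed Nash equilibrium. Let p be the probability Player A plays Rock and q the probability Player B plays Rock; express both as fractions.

p = 14/27, q = 13/16

In a mixed NE each player is indifferent between their pure strategies, so the opponent's mix sets the indifference.
Player B indifferent between Rock and Paper: p·16 + (1−p)·6 = p·3 + (1−p)·20 ⟹ 6 + 10p = 20 + (-17)p ⟹ p = 14/27.
Player A indifferent between Rock and Paper: q·10 + (1−q)·14 = q·13 + (1−q)·1 ⟹ 14 + (-4)q = 1 + 12q ⟹ q = 13/16.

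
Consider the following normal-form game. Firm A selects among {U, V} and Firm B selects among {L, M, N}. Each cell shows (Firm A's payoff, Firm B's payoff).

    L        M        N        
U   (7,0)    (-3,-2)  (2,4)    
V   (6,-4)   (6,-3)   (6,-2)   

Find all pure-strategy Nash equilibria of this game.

A profile is a Nash equilibrium when each player is best-responding to the other.
Firm A's best responses — vs L: U (payoff 7); vs M: V (payoff 6); vs N: V (payoff 6).
Firm B's best responses — vs U: N (payoff 4); vs V: N (payoff -2).
The only mutual best response is (V, N); neither player gains by switching there.

(V, N)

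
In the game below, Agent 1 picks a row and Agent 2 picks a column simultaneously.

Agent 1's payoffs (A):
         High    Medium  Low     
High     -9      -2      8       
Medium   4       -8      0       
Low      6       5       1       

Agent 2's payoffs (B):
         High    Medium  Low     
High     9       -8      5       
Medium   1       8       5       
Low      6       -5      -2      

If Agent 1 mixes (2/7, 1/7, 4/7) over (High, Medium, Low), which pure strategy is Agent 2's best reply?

High

Agent 2's best reply maximizes expected payoff against the mix.
High: (2/7)·9 + (1/7)·1 + (4/7)·6 = 43/7
Medium: (2/7)·(-8) + (1/7)·8 + (4/7)·(-5) = -4
Low: (2/7)·5 + (1/7)·5 + (4/7)·(-2) = 1
Highest expected payoff is 43/7, from High.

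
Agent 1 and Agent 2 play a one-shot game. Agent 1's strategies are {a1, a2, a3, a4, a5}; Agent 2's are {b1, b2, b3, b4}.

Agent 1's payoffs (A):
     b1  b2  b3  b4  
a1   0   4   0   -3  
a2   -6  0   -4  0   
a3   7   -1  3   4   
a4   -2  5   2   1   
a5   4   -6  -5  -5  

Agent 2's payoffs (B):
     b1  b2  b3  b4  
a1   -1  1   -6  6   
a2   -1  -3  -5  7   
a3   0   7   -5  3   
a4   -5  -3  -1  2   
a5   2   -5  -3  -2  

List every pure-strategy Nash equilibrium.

A profile is a Nash equilibrium when each player is best-responding to the other.
Agent 1's best responses — vs b1: a3 (payoff 7); vs b2: a4 (payoff 5); vs b3: a3 (payoff 3); vs b4: a3 (payoff 4).
Agent 2's best responses — vs a1: b4 (payoff 6); vs a2: b4 (payoff 7); vs a3: b2 (payoff 7); vs a4: b4 (payoff 2); vs a5: b1 (payoff 2).
No cell has both players best-responding. For instance, Agent 1's best reply to b1 is a3, but against a3 Agent 2 prefers b2 over b1.

None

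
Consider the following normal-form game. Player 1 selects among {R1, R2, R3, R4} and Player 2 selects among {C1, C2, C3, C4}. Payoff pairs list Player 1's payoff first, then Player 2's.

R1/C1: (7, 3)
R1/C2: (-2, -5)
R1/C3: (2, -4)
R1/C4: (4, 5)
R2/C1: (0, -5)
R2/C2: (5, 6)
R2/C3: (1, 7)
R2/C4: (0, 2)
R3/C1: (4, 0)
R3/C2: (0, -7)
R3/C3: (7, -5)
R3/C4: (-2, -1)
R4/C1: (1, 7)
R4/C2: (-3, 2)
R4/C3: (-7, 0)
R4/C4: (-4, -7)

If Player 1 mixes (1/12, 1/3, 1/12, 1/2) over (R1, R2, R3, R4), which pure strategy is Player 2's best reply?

C1

Player 2's best reply maximizes expected payoff against the mix.
C1: (1/12)·3 + (1/3)·(-5) + (1/12)·0 + (1/2)·7 = 25/12
C2: (1/12)·(-5) + (1/3)·6 + (1/12)·(-7) + (1/2)·2 = 2
C3: (1/12)·(-4) + (1/3)·7 + (1/12)·(-5) + (1/2)·0 = 19/12
C4: (1/12)·5 + (1/3)·2 + (1/12)·(-1) + (1/2)·(-7) = -5/2
Highest expected payoff is 25/12, from C1.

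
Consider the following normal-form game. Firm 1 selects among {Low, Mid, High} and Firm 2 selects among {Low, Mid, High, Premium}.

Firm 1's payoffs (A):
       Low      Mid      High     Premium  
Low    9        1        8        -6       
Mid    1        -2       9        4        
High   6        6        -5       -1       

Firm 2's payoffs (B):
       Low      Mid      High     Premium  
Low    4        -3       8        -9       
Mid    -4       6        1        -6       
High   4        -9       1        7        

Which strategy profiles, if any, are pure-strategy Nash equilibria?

There is no pure-strategy Nash equilibrium

Find each player's best response to every opponent strategy; NE are the intersections.
Firm 1's best responses — vs Low: Low (payoff 9); vs Mid: High (payoff 6); vs High: Mid (payoff 9); vs Premium: Mid (payoff 4).
Firm 2's best responses — vs Low: High (payoff 8); vs Mid: Mid (payoff 6); vs High: Premium (payoff 7).
No cell has both players best-responding. For instance, Firm 1's best reply to Premium is Mid, but against Mid Firm 2 prefers Mid over Premium.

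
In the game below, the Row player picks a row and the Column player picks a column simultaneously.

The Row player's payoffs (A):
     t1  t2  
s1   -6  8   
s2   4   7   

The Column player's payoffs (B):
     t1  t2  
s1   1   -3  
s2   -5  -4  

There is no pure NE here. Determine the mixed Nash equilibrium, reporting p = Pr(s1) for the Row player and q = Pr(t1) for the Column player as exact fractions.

p = 1/5, q = 1/11

In a mixed NE each player is indifferent between their pure strategies, so the opponent's mix sets the indifference.
The Column player indifferent between t1 and t2: p·1 + (1−p)·(-5) = p·(-3) + (1−p)·(-4) ⟹ (-5) + 6p = (-4) + 1p ⟹ p = 1/5.
The Row player indifferent between s1 and s2: q·(-6) + (1−q)·8 = q·4 + (1−q)·7 ⟹ 8 + (-14)q = 7 + (-3)q ⟹ q = 1/11.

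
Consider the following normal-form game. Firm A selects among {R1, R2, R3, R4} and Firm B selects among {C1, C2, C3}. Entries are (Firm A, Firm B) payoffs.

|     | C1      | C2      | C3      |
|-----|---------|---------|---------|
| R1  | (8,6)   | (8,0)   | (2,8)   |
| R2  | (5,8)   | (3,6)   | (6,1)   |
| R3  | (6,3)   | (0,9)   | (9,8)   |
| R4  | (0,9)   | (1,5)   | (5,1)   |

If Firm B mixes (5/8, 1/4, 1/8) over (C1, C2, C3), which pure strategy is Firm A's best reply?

R1

Firm A's best reply maximizes expected payoff against the mix.
R1: (5/8)·8 + (1/4)·8 + (1/8)·2 = 29/4
R2: (5/8)·5 + (1/4)·3 + (1/8)·6 = 37/8
R3: (5/8)·6 + (1/4)·0 + (1/8)·9 = 39/8
R4: (5/8)·0 + (1/4)·1 + (1/8)·5 = 7/8
Highest expected payoff is 29/4, from R1.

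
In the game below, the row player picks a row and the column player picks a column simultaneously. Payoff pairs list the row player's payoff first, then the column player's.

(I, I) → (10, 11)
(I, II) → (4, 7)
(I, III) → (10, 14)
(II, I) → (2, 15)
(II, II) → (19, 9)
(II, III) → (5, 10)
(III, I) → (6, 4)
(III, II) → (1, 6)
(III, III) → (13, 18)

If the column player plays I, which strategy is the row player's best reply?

With the column player fixed at I, the row player's payoffs are: I → 10, II → 2, III → 6.
The maximum is 10, achieved by I.

I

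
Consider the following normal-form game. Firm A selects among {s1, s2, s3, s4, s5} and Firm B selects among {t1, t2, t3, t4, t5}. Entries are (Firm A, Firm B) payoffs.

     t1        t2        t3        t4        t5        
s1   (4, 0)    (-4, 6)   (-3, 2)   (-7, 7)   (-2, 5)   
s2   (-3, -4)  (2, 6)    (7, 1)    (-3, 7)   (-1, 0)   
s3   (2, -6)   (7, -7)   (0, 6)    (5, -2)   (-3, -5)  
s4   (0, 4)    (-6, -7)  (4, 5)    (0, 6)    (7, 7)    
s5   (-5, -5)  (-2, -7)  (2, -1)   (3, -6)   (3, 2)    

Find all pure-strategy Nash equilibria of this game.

Check mutual best responses: a cell is a NE iff neither player can gain by unilaterally deviating.
Firm A's best responses — vs t1: s1 (payoff 4); vs t2: s3 (payoff 7); vs t3: s2 (payoff 7); vs t4: s3 (payoff 5); vs t5: s4 (payoff 7).
Firm B's best responses — vs s1: t4 (payoff 7); vs s2: t4 (payoff 7); vs s3: t3 (payoff 6); vs s4: t5 (payoff 7); vs s5: t5 (payoff 2).
The only mutual best response is (s4, t5); neither player gains by switching there.

(s4, t5)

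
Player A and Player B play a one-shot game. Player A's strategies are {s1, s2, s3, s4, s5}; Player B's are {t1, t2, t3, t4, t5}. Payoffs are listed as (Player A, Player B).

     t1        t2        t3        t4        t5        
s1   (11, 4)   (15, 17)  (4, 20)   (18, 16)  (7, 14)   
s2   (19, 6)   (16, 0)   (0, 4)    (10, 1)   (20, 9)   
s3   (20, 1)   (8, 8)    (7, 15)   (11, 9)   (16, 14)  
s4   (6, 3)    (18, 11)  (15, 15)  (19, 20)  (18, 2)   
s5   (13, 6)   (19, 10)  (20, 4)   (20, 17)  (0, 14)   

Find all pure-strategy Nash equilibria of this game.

(s2, t5) and (s5, t4)

Check mutual best responses: a cell is a NE iff neither player can gain by unilaterally deviating.
Player A's best responses — vs t1: s3 (payoff 20); vs t2: s5 (payoff 19); vs t3: s5 (payoff 20); vs t4: s5 (payoff 20); vs t5: s2 (payoff 20).
Player B's best responses — vs s1: t3 (payoff 20); vs s2: t5 (payoff 9); vs s3: t3 (payoff 15); vs s4: t4 (payoff 20); vs s5: t4 (payoff 17).
Mutual best responses occur at (s2, t5) and (s5, t4); at each, neither player gains by switching.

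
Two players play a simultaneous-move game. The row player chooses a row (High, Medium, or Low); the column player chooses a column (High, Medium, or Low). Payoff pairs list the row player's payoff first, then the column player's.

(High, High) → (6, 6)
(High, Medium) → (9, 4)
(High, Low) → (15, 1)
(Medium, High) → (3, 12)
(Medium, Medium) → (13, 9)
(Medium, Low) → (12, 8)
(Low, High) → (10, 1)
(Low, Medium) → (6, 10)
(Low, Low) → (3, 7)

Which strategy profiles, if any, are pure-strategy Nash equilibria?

A profile is a Nash equilibrium when each player is best-responding to the other.
The row player's best responses — vs High: Low (payoff 10); vs Medium: Medium (payoff 13); vs Low: High (payoff 15).
The column player's best responses — vs High: High (payoff 6); vs Medium: High (payoff 12); vs Low: Medium (payoff 10).
No cell has both players best-responding. For instance, the row player's best reply to Low is High, but against High the column player prefers High over Low.

No pure-strategy Nash equilibrium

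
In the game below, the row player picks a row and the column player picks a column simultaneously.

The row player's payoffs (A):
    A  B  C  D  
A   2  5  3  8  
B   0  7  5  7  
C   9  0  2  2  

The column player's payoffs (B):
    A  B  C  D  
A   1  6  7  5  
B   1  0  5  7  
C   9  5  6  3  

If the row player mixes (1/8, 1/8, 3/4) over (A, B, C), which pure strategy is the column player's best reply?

A

The column player's best reply maximizes expected payoff against the mix.
A: (1/8)·1 + (1/8)·1 + (3/4)·9 = 7
B: (1/8)·6 + (1/8)·0 + (3/4)·5 = 9/2
C: (1/8)·7 + (1/8)·5 + (3/4)·6 = 6
D: (1/8)·5 + (1/8)·7 + (3/4)·3 = 15/4
Highest expected payoff is 7, from A.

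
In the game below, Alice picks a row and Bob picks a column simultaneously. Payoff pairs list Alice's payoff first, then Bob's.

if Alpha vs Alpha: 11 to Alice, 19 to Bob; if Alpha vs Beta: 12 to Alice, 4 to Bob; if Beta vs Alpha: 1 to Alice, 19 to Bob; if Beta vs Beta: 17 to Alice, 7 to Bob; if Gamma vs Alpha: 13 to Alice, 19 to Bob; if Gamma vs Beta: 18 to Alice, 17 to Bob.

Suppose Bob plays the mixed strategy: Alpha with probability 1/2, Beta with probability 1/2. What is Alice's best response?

Alice's best reply maximizes expected payoff against the mix.
Alpha: (1/2)·11 + (1/2)·12 = 23/2
Beta: (1/2)·1 + (1/2)·17 = 9
Gamma: (1/2)·13 + (1/2)·18 = 31/2
Highest expected payoff is 31/2, from Gamma.

Gamma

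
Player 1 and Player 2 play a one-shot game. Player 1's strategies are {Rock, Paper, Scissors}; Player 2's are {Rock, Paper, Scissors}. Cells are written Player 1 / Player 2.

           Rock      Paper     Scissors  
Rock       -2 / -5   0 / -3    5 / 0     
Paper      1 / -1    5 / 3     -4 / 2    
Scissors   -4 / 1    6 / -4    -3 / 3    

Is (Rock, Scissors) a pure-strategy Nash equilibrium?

Holding Player 2 at Scissors: Player 1 gets 5 from Rock, versus -4 from Paper, -3 from Scissors. No profitable deviation for Player 1.
Holding Player 1 at Rock: Player 2 gets 0 from Scissors, versus -5 from Rock, -3 from Paper. No profitable deviation for Player 2 either.

Yes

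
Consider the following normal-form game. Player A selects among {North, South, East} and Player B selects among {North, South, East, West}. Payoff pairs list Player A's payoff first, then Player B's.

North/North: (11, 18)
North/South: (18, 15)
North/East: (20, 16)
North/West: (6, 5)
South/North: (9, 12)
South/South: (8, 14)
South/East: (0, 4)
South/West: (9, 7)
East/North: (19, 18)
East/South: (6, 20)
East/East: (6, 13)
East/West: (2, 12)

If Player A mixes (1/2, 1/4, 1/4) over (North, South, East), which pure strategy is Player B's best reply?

North

Player B's best reply maximizes expected payoff against the mix.
North: (1/2)·18 + (1/4)·12 + (1/4)·18 = 33/2
South: (1/2)·15 + (1/4)·14 + (1/4)·20 = 16
East: (1/2)·16 + (1/4)·4 + (1/4)·13 = 49/4
West: (1/2)·5 + (1/4)·7 + (1/4)·12 = 29/4
Highest expected payoff is 33/2, from North.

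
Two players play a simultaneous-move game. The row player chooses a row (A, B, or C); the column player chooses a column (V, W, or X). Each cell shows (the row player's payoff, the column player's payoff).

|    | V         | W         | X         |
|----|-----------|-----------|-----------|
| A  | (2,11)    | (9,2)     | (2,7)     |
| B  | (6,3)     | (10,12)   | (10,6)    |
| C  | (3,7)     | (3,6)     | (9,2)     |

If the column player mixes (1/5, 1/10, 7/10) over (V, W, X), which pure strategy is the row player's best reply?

The row player's best reply maximizes expected payoff against the mix.
A: (1/5)·2 + (1/10)·9 + (7/10)·2 = 27/10
B: (1/5)·6 + (1/10)·10 + (7/10)·10 = 46/5
C: (1/5)·3 + (1/10)·3 + (7/10)·9 = 36/5
Highest expected payoff is 46/5, from B.

B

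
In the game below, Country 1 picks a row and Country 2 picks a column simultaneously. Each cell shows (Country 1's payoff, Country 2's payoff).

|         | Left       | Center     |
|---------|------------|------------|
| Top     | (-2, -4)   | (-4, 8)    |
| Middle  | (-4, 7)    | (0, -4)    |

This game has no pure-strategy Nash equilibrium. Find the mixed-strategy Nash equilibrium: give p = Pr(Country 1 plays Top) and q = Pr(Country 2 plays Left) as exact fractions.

p = 11/23, q = 2/3

Each player's mixing probability is pinned down by making the *other* player indifferent.
Country 2 indifferent between Left and Center: p·(-4) + (1−p)·7 = p·8 + (1−p)·(-4) ⟹ 7 + (-11)p = (-4) + 12p ⟹ p = 11/23.
Country 1 indifferent between Top and Middle: q·(-2) + (1−q)·(-4) = q·(-4) + (1−q)·0 ⟹ (-4) + 2q = 0 + (-4)q ⟹ q = 2/3.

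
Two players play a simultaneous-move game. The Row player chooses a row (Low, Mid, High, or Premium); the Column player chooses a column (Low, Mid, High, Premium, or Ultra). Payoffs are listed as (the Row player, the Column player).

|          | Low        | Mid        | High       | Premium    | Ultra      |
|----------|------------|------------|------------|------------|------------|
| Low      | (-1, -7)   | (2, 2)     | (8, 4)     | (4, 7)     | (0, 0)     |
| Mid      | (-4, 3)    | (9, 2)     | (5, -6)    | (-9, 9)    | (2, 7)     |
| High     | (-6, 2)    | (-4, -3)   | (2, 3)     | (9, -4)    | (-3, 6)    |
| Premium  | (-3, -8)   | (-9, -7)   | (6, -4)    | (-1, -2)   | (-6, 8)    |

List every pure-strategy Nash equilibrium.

Find each player's best response to every opponent strategy; NE are the intersections.
The Row player's best responses — vs Low: Low (payoff -1); vs Mid: Mid (payoff 9); vs High: Low (payoff 8); vs Premium: High (payoff 9); vs Ultra: Mid (payoff 2).
The Column player's best responses — vs Low: Premium (payoff 7); vs Mid: Premium (payoff 9); vs High: Ultra (payoff 6); vs Premium: Ultra (payoff 8).
No cell has both players best-responding. For instance, the Row player's best reply to Low is Low, but against Low the Column player prefers Premium over Low.

None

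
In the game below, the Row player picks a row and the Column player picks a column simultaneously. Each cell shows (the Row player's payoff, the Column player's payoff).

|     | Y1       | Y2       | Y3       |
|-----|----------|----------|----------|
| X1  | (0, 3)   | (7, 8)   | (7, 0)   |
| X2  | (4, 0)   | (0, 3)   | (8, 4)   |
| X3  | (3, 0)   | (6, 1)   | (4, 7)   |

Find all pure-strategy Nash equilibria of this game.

Find each player's best response to every opponent strategy; NE are the intersections.
The Row player's best responses — vs Y1: X2 (payoff 4); vs Y2: X1 (payoff 7); vs Y3: X2 (payoff 8).
The Column player's best responses — vs X1: Y2 (payoff 8); vs X2: Y3 (payoff 4); vs X3: Y3 (payoff 7).
Mutual best responses occur at (X1, Y2) and (X2, Y3); at each, neither player gains by switching.

(X1, Y2) and (X2, Y3)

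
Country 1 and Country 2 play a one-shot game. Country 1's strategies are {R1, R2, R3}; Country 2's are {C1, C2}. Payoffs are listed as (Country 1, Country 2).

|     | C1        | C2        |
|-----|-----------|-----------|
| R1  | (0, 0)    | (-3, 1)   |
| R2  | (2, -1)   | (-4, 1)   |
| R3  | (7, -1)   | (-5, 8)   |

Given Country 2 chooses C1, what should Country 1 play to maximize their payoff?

R3

With Country 2 fixed at C1, Country 1's payoffs are: R1 → 0, R2 → 2, R3 → 7.
The maximum is 7, achieved by R3.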